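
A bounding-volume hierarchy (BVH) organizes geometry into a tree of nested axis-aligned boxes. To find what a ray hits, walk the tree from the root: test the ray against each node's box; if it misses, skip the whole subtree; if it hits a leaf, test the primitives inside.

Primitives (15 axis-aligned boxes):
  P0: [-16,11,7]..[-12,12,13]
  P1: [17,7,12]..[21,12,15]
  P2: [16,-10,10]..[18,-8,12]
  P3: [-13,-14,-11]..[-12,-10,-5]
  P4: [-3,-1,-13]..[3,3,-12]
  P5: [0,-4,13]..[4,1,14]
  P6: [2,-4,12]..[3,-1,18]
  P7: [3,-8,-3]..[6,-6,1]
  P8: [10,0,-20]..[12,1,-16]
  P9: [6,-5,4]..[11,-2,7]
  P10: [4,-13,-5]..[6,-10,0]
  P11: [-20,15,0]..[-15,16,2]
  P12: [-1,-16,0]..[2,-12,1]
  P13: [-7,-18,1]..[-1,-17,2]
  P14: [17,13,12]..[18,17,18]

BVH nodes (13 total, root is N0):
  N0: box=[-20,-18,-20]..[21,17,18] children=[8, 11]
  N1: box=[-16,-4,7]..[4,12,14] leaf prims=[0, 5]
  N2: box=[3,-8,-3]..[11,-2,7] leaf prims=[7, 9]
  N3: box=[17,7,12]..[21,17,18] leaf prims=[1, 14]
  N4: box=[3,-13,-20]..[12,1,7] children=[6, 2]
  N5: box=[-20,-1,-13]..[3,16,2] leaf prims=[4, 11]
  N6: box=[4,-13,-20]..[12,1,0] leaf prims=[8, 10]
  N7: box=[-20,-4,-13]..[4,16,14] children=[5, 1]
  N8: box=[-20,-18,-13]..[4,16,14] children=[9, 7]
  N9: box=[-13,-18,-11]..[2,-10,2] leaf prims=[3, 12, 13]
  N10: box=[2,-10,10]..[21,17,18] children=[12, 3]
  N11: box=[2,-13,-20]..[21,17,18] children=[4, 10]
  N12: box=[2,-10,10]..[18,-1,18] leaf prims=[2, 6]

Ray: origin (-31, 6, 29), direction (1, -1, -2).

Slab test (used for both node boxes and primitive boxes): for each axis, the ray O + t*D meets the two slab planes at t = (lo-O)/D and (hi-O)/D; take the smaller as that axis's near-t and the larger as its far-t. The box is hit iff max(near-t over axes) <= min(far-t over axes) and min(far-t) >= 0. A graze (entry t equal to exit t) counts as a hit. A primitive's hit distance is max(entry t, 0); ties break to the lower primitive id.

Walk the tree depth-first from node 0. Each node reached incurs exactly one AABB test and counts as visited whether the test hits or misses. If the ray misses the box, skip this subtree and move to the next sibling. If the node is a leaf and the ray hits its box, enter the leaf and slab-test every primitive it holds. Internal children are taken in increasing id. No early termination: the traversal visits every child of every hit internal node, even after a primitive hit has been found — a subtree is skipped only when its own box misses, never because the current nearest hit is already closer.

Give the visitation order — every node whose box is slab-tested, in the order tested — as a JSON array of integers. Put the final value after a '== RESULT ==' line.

Walk:
N0 x:[11,52] y:[-11,24] z:[11/2,49/2] -> hit [11,24], descend [8, 11]
  N8 x:[11,35] y:[-10,24] z:[15/2,21] -> hit [11,21], descend [7, 9]
    N7 x:[11,35] y:[-10,10] z:[15/2,21] -> miss, prune
    N9 x:[18,33] y:[16,24] z:[27/2,20] -> hit [18,20] leaf, test {P3@t=18, P12(miss), P13(miss)}
  N11 x:[33,52] y:[-11,19] z:[11/2,49/2] -> miss, prune

order=[0, 8, 7, 9, 11]  |boxes|=5  |leaves|=1  hit=P3

== RESULT ==
[0, 8, 7, 9, 11]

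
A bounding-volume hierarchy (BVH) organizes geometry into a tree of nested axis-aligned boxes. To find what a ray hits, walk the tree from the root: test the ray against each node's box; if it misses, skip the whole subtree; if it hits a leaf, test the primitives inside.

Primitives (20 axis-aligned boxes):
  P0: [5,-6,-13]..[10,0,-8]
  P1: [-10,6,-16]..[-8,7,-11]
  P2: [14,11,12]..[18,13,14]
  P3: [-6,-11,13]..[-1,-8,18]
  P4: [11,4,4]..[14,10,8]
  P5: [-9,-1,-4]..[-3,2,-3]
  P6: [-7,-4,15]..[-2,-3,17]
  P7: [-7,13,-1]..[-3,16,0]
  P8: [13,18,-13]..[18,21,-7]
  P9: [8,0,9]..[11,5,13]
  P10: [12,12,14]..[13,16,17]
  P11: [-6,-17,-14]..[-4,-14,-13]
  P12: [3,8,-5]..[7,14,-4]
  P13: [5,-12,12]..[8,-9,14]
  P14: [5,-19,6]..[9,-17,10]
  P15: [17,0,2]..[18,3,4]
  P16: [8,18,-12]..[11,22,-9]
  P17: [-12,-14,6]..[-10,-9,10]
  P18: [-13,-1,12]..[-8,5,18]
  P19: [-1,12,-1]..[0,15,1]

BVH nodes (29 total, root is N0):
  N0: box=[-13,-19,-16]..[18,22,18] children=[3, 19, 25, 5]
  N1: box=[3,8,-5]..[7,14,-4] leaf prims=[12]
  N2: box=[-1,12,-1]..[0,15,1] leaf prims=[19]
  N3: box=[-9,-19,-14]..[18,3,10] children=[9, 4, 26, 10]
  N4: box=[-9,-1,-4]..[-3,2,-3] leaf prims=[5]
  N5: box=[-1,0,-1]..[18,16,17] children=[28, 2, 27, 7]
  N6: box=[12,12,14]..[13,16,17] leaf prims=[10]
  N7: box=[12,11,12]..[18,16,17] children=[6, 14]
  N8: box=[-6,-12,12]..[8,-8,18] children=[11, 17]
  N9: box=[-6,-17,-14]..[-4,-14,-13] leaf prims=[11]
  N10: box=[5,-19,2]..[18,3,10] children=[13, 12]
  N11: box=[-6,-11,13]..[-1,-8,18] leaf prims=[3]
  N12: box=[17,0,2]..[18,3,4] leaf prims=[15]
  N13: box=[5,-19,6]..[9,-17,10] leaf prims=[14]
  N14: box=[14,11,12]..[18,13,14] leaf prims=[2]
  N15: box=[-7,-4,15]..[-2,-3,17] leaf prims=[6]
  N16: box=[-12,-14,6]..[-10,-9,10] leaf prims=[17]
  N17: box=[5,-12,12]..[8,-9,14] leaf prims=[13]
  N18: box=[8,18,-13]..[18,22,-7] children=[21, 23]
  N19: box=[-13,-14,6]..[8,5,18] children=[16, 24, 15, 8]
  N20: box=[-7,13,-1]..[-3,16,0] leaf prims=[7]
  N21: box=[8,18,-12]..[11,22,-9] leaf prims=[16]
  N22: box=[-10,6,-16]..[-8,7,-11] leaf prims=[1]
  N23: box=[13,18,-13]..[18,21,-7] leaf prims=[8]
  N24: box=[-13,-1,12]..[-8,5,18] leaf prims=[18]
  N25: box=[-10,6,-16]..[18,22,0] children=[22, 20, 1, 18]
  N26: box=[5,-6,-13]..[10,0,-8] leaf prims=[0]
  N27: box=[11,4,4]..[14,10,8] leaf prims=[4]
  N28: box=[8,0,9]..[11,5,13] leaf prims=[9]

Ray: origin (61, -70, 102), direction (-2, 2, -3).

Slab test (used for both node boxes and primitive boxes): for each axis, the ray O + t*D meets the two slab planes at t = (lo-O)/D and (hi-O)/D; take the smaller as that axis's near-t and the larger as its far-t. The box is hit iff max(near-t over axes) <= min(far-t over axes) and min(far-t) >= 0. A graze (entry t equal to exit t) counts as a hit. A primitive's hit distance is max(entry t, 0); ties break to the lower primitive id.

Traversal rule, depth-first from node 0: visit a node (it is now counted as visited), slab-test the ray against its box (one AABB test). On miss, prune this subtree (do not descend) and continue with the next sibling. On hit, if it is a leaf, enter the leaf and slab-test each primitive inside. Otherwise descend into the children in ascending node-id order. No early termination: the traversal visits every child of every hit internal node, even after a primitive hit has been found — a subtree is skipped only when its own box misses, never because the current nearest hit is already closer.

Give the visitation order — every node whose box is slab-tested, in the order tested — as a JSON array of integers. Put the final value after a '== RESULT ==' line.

Walk:
N0 x:[43/2,37] y:[51/2,46] z:[28,118/3] -> hit [28,37], descend [3, 5, 19, 25]
  N3 x:[43/2,35] y:[51/2,73/2] z:[92/3,116/3] -> hit [92/3,35], descend [4, 9, 10, 26]
    N4 x:[32,35] y:[69/2,36] z:[35,106/3] -> hit [35,35] leaf, test {P5@t=35}
    N9 x:[65/2,67/2] y:[53/2,28] z:[115/3,116/3] -> miss, prune
    N10 x:[43/2,28] y:[51/2,73/2] z:[92/3,100/3] -> miss, prune
    N26 x:[51/2,28] y:[32,35] z:[110/3,115/3] -> miss, prune
  N5 x:[43/2,31] y:[35,43] z:[85/3,103/3] -> miss, prune
  N19 x:[53/2,37] y:[28,75/2] z:[28,32] -> hit [28,32], descend [8, 15, 16, 24]
    N8 x:[53/2,67/2] y:[29,31] z:[28,30] -> hit [29,30], descend [11, 17]
      N11 x:[31,67/2] y:[59/2,31] z:[28,89/3] -> miss, prune
      N17 x:[53/2,28] y:[29,61/2] z:[88/3,30] -> miss, prune
    N15 x:[63/2,34] y:[33,67/2] z:[85/3,29] -> miss, prune
    N16 x:[71/2,73/2] y:[28,61/2] z:[92/3,32] -> miss, prune
    N24 x:[69/2,37] y:[69/2,75/2] z:[28,30] -> miss, prune
  N25 x:[43/2,71/2] y:[38,46] z:[34,118/3] -> miss, prune

Visited [0, 3, 4, 9, 10, 26, 5, 19, 8, 11, 17, 15, 16, 24, 25]. Tests: 15 box, 1 leaf. Nearest: P5.

== RESULT ==
[0, 3, 4, 9, 10, 26, 5, 19, 8, 11, 17, 15, 16, 24, 25]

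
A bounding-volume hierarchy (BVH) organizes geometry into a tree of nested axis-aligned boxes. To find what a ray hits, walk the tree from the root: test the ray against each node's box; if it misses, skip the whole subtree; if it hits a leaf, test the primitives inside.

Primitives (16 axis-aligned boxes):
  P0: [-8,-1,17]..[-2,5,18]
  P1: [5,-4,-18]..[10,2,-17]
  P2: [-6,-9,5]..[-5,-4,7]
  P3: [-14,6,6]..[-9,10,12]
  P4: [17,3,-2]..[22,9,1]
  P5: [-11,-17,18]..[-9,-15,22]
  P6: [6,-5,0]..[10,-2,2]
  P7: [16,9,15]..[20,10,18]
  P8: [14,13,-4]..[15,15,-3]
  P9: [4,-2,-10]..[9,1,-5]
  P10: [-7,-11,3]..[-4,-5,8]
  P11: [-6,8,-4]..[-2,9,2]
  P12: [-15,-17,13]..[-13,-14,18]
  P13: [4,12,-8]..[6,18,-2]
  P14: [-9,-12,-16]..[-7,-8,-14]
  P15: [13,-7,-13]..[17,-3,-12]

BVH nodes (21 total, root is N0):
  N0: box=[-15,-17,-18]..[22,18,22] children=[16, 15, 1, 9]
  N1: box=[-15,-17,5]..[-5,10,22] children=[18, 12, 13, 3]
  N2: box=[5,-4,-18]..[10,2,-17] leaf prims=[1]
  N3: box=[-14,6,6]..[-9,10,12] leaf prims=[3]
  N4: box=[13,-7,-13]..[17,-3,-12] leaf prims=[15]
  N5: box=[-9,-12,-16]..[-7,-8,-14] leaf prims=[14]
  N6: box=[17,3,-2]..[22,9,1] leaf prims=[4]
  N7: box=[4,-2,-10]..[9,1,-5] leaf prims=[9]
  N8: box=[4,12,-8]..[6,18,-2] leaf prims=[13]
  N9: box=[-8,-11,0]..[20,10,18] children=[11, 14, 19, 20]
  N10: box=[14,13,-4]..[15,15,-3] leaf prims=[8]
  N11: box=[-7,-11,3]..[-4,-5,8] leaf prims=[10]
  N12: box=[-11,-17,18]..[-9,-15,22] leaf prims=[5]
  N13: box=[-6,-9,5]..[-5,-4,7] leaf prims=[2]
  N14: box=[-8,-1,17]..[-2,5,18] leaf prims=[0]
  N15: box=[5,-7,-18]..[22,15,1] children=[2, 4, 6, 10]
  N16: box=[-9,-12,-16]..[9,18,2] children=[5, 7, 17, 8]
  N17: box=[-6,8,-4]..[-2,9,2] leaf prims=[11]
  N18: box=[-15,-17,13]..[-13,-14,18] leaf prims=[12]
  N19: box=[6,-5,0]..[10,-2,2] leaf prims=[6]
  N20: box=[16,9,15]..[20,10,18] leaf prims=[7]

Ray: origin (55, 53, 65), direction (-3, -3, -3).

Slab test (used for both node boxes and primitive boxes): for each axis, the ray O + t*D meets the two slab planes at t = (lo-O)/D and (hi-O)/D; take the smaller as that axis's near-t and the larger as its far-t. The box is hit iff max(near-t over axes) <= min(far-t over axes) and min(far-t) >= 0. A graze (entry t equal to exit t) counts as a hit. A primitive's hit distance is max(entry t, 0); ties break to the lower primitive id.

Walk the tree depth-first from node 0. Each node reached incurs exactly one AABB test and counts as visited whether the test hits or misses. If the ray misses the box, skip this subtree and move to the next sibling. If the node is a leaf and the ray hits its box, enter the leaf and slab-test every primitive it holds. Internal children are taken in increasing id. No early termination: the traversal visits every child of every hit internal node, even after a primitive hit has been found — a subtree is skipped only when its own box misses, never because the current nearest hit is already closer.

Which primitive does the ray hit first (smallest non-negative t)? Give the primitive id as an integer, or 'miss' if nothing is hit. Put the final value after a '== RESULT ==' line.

Walk:
N0 x:[11,70/3] y:[35/3,70/3] z:[43/3,83/3] -> hit [43/3,70/3], descend [1, 9, 15, 16]
  N1 x:[20,70/3] y:[43/3,70/3] z:[43/3,20] -> hit [20,20], descend [3, 12, 13, 18]
    N3 x:[64/3,23] y:[43/3,47/3] z:[53/3,59/3] -> miss, prune
    N12 x:[64/3,22] y:[68/3,70/3] z:[43/3,47/3] -> miss, prune
    N13 x:[20,61/3] y:[19,62/3] z:[58/3,20] -> hit [20,20] leaf, test {P2@t=20}
    N18 x:[68/3,70/3] y:[67/3,70/3] z:[47/3,52/3] -> miss, prune
  N9 x:[35/3,21] y:[43/3,64/3] z:[47/3,65/3] -> hit [47/3,21], descend [11, 14, 19, 20]
    N11 x:[59/3,62/3] y:[58/3,64/3] z:[19,62/3] -> hit [59/3,62/3] leaf, test {P10@t=59/3}
    N14 x:[19,21] y:[16,18] z:[47/3,16] -> miss, prune
    N19 x:[15,49/3] y:[55/3,58/3] z:[21,65/3] -> miss, prune
    N20 x:[35/3,13] y:[43/3,44/3] z:[47/3,50/3] -> miss, prune
  N15 x:[11,50/3] y:[38/3,20] z:[64/3,83/3] -> miss, prune
  N16 x:[46/3,64/3] y:[35/3,65/3] z:[21,27] -> hit [21,64/3], descend [5, 7, 8, 17]
    N5 x:[62/3,64/3] y:[61/3,65/3] z:[79/3,27] -> miss, prune
    N7 x:[46/3,17] y:[52/3,55/3] z:[70/3,25] -> miss, prune
    N8 x:[49/3,17] y:[35/3,41/3] z:[67/3,73/3] -> miss, prune
    N17 x:[19,61/3] y:[44/3,15] z:[21,23] -> miss, prune

order=[0, 1, 3, 12, 13, 18, 9, 11, 14, 19, 20, 15, 16, 5, 7, 8, 17]  |boxes|=17  |leaves|=2  hit=P10

== RESULT ==
10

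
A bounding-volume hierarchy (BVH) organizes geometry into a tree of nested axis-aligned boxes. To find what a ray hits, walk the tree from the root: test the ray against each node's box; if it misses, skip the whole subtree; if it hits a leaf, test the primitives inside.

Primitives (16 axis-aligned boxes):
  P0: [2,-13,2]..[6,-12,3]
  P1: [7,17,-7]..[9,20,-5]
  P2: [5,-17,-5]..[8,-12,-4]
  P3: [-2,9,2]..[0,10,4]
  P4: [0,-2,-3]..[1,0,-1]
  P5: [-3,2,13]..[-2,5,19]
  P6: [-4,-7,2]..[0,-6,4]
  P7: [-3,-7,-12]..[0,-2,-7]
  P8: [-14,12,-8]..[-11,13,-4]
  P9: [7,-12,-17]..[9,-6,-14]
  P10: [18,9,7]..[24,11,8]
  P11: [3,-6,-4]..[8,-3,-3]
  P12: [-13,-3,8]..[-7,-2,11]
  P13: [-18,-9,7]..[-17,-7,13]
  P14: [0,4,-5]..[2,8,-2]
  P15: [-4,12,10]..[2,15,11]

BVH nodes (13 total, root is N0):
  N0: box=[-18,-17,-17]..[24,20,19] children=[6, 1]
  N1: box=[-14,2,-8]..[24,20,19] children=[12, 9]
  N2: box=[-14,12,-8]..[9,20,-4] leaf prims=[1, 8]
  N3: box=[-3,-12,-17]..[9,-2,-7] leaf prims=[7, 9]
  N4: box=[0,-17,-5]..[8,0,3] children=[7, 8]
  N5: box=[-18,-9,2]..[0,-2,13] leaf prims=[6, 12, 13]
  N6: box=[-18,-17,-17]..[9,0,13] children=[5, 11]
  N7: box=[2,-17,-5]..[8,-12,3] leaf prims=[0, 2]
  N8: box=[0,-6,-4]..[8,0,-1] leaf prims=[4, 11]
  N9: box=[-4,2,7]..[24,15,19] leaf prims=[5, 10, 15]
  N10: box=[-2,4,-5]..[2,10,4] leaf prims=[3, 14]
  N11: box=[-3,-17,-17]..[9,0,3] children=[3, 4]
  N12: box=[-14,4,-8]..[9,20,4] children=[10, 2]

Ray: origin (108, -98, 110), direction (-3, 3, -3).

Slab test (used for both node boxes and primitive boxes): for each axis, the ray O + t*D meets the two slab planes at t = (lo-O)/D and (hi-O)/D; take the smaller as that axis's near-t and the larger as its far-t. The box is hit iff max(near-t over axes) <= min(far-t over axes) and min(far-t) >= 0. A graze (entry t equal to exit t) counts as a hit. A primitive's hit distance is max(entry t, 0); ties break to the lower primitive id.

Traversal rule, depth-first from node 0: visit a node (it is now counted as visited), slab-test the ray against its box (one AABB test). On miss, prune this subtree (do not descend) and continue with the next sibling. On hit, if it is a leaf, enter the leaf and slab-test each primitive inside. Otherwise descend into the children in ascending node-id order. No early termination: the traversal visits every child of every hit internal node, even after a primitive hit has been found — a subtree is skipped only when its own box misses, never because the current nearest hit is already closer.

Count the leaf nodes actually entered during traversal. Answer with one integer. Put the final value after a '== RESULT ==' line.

Trace the traversal:
N0 x:[28,42] y:[27,118/3] z:[91/3,127/3] -> hit [91/3,118/3], descend [1, 6]
  N1 x:[28,122/3] y:[100/3,118/3] z:[91/3,118/3] -> hit [100/3,118/3], descend [9, 12]
    N9 x:[28,112/3] y:[100/3,113/3] z:[91/3,103/3] -> hit [100/3,103/3] leaf, test {P5(miss), P10(miss), P15(miss)}
    N12 x:[33,122/3] y:[34,118/3] z:[106/3,118/3] -> hit [106/3,118/3], descend [2, 10]
      N2 x:[33,122/3] y:[110/3,118/3] z:[38,118/3] -> hit [38,118/3] leaf, test {P1(miss), P8(miss)}
      N10 x:[106/3,110/3] y:[34,36] z:[106/3,115/3] -> hit [106/3,36] leaf, test {P3@t=36, P14(miss)}
  N6 x:[33,42] y:[27,98/3] z:[97/3,127/3] -> miss, prune

Visited [0, 1, 9, 12, 2, 10, 6]. Tests: 7 box, 3 leaf. Nearest: P3.

== RESULT ==
3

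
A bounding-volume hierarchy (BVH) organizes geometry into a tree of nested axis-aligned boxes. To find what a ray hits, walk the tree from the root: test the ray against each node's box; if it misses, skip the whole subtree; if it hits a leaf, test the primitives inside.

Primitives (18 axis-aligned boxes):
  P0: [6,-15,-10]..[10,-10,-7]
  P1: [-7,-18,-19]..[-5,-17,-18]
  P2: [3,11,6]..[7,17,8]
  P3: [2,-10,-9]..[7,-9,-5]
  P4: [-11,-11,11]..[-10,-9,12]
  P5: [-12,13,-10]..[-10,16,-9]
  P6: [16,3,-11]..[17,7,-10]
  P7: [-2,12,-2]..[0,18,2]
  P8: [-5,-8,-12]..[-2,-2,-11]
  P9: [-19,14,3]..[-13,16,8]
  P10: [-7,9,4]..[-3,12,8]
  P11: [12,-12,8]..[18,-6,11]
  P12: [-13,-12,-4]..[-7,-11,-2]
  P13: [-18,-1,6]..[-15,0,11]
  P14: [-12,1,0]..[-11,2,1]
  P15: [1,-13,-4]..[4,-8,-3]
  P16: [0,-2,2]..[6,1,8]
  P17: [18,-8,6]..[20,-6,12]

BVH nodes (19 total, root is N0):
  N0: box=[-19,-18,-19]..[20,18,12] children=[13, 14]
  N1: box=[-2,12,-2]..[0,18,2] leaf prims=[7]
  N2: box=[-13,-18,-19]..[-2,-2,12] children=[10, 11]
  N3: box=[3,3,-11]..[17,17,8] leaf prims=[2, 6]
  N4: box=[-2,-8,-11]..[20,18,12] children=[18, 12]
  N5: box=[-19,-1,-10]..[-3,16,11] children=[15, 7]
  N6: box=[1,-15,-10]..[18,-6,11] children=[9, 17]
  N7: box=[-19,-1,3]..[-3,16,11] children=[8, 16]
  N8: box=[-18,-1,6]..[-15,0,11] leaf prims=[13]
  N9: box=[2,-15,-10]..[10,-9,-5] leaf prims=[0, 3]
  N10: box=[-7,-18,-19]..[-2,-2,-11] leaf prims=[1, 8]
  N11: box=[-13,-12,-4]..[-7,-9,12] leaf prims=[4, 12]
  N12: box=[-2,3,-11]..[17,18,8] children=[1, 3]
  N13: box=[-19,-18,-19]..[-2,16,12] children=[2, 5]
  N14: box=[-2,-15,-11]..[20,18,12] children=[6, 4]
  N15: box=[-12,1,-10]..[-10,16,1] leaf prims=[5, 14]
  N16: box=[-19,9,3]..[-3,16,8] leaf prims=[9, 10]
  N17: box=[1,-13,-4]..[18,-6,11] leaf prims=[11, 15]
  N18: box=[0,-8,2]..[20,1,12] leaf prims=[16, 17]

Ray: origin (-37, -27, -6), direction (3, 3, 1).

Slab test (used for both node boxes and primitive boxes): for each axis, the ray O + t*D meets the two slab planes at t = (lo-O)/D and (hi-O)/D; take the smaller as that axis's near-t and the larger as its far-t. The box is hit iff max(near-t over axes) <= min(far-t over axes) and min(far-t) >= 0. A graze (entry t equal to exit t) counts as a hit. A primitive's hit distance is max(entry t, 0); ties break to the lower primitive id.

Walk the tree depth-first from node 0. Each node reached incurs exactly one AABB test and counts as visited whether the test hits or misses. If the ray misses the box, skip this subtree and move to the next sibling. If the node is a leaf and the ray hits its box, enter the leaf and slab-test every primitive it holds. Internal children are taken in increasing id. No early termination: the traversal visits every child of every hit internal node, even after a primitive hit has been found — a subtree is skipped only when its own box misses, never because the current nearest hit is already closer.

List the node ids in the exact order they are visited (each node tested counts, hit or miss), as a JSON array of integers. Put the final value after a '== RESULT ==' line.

Traverse from the root:
N0 x:[6,19] y:[3,15] z:[-13,18] -> hit [6,15], descend [13, 14]
  N13 x:[6,35/3] y:[3,43/3] z:[-13,18] -> hit [6,35/3], descend [2, 5]
    N2 x:[8,35/3] y:[3,25/3] z:[-13,18] -> hit [8,25/3], descend [10, 11]
      N10 x:[10,35/3] y:[3,25/3] z:[-13,-5] -> miss, prune
      N11 x:[8,10] y:[5,6] z:[2,18] -> miss, prune
    N5 x:[6,34/3] y:[26/3,43/3] z:[-4,17] -> hit [26/3,34/3], descend [7, 15]
      N7 x:[6,34/3] y:[26/3,43/3] z:[9,17] -> hit [9,34/3], descend [8, 16]
        N8 x:[19/3,22/3] y:[26/3,9] z:[12,17] -> miss, prune
        N16 x:[6,34/3] y:[12,43/3] z:[9,14] -> miss, prune
      N15 x:[25/3,9] y:[28/3,43/3] z:[-4,7] -> miss, prune
  N14 x:[35/3,19] y:[4,15] z:[-5,18] -> hit [35/3,15], descend [4, 6]
    N4 x:[35/3,19] y:[19/3,15] z:[-5,18] -> hit [35/3,15], descend [12, 18]
      N12 x:[35/3,18] y:[10,15] z:[-5,14] -> hit [35/3,14], descend [1, 3]
        N1 x:[35/3,37/3] y:[13,15] z:[4,8] -> miss, prune
        N3 x:[40/3,18] y:[10,44/3] z:[-5,14] -> hit [40/3,14] leaf, test {P2@t=40/3, P6(miss)}
      N18 x:[37/3,19] y:[19/3,28/3] z:[8,18] -> miss, prune
    N6 x:[38/3,55/3] y:[4,7] z:[-4,17] -> miss, prune

17 AABB tests over nodes [0, 13, 2, 10, 11, 5, 7, 8, 16, 15, 14, 4, 12, 1, 3, 18, 6]; 1 leaf entered; closest P2.

== RESULT ==
[0, 13, 2, 10, 11, 5, 7, 8, 16, 15, 14, 4, 12, 1, 3, 18, 6]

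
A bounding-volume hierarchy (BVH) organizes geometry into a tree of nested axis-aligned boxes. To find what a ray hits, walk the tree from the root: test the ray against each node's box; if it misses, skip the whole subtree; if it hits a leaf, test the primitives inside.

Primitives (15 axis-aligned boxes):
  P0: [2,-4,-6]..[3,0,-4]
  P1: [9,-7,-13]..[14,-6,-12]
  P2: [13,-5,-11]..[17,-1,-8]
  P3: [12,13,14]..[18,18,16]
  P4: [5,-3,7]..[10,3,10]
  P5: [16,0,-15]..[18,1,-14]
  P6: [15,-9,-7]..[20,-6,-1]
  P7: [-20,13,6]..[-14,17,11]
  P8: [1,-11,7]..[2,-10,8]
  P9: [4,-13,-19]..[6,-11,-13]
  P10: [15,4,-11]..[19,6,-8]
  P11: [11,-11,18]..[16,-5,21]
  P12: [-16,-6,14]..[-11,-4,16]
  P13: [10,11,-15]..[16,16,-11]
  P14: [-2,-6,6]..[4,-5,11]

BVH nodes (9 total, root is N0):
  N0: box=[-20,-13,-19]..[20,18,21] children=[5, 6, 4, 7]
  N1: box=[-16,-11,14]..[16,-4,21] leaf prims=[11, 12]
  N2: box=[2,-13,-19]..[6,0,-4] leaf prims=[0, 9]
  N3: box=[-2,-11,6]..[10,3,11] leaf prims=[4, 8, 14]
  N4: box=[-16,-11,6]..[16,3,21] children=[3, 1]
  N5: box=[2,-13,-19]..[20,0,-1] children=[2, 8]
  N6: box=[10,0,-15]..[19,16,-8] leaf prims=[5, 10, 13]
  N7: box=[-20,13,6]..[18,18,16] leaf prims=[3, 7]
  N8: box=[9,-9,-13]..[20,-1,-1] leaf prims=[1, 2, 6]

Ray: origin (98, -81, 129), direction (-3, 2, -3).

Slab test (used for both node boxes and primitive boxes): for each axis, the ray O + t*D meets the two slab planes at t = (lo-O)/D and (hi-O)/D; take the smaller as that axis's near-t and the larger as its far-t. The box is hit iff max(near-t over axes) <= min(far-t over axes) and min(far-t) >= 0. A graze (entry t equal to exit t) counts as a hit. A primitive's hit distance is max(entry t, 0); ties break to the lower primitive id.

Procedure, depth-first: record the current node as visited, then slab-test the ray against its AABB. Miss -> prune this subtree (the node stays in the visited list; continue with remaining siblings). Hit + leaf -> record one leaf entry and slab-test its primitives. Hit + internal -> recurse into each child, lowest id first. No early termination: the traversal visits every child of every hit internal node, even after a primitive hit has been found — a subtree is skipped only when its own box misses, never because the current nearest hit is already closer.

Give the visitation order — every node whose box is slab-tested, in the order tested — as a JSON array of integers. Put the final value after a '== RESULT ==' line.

Trace the traversal:
N0 x:[26,118/3] y:[34,99/2] z:[36,148/3] -> hit [36,118/3], descend [4, 5, 6, 7]
  N4 x:[82/3,38] y:[35,42] z:[36,41] -> hit [36,38], descend [1, 3]
    N1 x:[82/3,38] y:[35,77/2] z:[36,115/3] -> hit [36,38] leaf, test {P11(miss), P12@t=113/3}
    N3 x:[88/3,100/3] y:[35,42] z:[118/3,41] -> miss, prune
  N5 x:[26,32] y:[34,81/2] z:[130/3,148/3] -> miss, prune
  N6 x:[79/3,88/3] y:[81/2,97/2] z:[137/3,48] -> miss, prune
  N7 x:[80/3,118/3] y:[47,99/2] z:[113/3,41] -> miss, prune

7 AABB tests over nodes [0, 4, 1, 3, 5, 6, 7]; 1 leaf entered; closest P12.

== RESULT ==
[0, 4, 1, 3, 5, 6, 7]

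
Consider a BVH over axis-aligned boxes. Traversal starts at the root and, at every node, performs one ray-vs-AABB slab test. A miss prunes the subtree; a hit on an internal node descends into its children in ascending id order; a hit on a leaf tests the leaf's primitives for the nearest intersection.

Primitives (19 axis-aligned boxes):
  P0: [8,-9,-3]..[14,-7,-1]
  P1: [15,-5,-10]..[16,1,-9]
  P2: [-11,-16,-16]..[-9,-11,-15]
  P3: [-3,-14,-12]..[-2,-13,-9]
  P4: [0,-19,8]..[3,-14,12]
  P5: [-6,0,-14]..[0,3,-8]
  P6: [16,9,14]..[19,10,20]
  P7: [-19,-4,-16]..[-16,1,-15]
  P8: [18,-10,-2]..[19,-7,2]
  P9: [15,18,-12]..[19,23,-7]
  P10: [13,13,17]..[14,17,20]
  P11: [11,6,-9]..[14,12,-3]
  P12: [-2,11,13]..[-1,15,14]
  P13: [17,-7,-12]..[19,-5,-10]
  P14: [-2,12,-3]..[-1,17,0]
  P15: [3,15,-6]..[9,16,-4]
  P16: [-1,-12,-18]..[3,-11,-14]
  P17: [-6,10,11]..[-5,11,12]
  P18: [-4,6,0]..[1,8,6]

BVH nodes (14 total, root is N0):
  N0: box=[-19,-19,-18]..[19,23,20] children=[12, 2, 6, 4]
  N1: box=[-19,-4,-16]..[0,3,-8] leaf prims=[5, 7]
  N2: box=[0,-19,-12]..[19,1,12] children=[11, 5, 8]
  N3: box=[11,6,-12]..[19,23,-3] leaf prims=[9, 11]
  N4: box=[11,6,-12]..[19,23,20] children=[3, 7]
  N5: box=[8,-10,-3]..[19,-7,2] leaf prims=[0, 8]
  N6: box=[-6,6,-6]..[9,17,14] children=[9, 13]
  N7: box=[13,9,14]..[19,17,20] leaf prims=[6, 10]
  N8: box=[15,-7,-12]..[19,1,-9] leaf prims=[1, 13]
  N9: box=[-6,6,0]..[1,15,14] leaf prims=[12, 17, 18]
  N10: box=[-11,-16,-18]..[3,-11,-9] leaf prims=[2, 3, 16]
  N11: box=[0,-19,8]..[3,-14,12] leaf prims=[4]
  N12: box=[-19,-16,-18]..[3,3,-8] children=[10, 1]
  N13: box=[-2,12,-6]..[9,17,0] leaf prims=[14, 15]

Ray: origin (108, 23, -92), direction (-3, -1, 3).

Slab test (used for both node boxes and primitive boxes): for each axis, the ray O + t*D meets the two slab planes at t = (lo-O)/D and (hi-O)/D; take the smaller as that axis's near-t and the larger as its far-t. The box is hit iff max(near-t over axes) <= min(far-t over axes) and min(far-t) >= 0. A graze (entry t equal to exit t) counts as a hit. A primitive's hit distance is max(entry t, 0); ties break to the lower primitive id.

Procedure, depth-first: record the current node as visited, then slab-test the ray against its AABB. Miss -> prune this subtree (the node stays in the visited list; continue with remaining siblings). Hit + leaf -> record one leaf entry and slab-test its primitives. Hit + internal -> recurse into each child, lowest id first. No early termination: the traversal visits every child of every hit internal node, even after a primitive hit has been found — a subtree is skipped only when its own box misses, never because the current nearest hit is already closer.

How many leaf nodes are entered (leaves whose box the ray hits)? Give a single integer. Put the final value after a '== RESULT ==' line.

Trace the traversal:
N0 x:[89/3,127/3] y:[0,42] z:[74/3,112/3] -> hit [89/3,112/3], descend [2, 4, 6, 12]
  N2 x:[89/3,36] y:[22,42] z:[80/3,104/3] -> hit [89/3,104/3], descend [5, 8, 11]
    N5 x:[89/3,100/3] y:[30,33] z:[89/3,94/3] -> hit [30,94/3] leaf, test {P0(miss), P8@t=30}
    N8 x:[89/3,31] y:[22,30] z:[80/3,83/3] -> miss, prune
    N11 x:[35,36] y:[37,42] z:[100/3,104/3] -> miss, prune
  N4 x:[89/3,97/3] y:[0,17] z:[80/3,112/3] -> miss, prune
  N6 x:[33,38] y:[6,17] z:[86/3,106/3] -> miss, prune
  N12 x:[35,127/3] y:[20,39] z:[74/3,28] -> miss, prune

Visited [0, 2, 5, 8, 11, 4, 6, 12]. Tests: 8 box, 1 leaf. Nearest: P8.

== RESULT ==
1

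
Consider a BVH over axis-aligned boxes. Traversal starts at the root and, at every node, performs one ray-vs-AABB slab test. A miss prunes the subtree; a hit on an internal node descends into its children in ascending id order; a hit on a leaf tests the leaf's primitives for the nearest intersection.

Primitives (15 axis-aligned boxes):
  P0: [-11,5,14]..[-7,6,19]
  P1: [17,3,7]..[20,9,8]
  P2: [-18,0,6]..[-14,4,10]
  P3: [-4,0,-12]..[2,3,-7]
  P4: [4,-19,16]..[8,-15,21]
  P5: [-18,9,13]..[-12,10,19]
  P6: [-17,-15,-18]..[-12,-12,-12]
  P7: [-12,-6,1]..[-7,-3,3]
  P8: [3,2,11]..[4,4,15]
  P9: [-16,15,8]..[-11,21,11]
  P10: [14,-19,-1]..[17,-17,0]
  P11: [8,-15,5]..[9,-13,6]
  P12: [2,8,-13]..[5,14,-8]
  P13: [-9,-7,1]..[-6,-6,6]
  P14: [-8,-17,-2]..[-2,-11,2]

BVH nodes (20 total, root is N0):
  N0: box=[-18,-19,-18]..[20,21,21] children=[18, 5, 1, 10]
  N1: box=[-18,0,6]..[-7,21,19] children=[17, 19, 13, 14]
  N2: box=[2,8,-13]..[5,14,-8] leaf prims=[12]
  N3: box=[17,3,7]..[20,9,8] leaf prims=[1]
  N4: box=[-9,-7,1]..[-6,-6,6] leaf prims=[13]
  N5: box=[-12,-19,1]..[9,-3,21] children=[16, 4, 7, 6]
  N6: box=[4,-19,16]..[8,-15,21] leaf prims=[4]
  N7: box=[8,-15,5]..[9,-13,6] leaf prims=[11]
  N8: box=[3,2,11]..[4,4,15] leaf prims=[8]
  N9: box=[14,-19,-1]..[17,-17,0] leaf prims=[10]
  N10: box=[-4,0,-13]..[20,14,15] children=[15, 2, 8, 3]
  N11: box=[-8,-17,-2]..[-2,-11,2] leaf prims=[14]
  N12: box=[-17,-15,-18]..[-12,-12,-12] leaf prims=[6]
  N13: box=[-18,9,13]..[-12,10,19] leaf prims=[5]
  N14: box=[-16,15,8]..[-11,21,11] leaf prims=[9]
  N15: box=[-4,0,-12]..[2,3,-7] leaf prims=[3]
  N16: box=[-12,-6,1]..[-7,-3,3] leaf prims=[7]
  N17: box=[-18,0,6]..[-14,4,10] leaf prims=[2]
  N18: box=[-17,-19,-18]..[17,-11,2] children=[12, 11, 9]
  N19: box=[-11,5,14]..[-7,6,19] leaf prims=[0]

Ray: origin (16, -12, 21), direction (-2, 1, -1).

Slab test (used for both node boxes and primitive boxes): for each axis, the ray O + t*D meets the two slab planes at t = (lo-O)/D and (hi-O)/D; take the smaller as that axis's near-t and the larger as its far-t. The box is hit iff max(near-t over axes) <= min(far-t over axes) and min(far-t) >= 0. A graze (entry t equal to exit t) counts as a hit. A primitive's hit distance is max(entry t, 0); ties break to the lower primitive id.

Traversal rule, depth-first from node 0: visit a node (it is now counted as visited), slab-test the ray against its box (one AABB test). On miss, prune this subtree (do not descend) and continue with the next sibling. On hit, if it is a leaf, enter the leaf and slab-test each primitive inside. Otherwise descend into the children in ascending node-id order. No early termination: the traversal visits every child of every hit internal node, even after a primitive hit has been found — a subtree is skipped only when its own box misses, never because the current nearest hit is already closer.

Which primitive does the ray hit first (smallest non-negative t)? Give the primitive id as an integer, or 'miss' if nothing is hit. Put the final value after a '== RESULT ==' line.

Walk:
N0 x:[-2,17] y:[-7,33] z:[0,39] -> hit [0,17], descend [1, 5, 10, 18]
  N1 x:[23/2,17] y:[12,33] z:[2,15] -> hit [12,15], descend [13, 14, 17, 19]
    N13 x:[14,17] y:[21,22] z:[2,8] -> miss, prune
    N14 x:[27/2,16] y:[27,33] z:[10,13] -> miss, prune
    N17 x:[15,17] y:[12,16] z:[11,15] -> hit [15,15] leaf, test {P2@t=15}
    N19 x:[23/2,27/2] y:[17,18] z:[2,7] -> miss, prune
  N5 x:[7/2,14] y:[-7,9] z:[0,20] -> hit [7/2,9], descend [4, 6, 7, 16]
    N4 x:[11,25/2] y:[5,6] z:[15,20] -> miss, prune
    N6 x:[4,6] y:[-7,-3] z:[0,5] -> miss, prune
    N7 x:[7/2,4] y:[-3,-1] z:[15,16] -> miss, prune
    N16 x:[23/2,14] y:[6,9] z:[18,20] -> miss, prune
  N10 x:[-2,10] y:[12,26] z:[6,34] -> miss, prune
  N18 x:[-1/2,33/2] y:[-7,1] z:[19,39] -> miss, prune

Visited [0, 1, 13, 14, 17, 19, 5, 4, 6, 7, 16, 10, 18]. Tests: 13 box, 1 leaf. Nearest: P2.

== RESULT ==
2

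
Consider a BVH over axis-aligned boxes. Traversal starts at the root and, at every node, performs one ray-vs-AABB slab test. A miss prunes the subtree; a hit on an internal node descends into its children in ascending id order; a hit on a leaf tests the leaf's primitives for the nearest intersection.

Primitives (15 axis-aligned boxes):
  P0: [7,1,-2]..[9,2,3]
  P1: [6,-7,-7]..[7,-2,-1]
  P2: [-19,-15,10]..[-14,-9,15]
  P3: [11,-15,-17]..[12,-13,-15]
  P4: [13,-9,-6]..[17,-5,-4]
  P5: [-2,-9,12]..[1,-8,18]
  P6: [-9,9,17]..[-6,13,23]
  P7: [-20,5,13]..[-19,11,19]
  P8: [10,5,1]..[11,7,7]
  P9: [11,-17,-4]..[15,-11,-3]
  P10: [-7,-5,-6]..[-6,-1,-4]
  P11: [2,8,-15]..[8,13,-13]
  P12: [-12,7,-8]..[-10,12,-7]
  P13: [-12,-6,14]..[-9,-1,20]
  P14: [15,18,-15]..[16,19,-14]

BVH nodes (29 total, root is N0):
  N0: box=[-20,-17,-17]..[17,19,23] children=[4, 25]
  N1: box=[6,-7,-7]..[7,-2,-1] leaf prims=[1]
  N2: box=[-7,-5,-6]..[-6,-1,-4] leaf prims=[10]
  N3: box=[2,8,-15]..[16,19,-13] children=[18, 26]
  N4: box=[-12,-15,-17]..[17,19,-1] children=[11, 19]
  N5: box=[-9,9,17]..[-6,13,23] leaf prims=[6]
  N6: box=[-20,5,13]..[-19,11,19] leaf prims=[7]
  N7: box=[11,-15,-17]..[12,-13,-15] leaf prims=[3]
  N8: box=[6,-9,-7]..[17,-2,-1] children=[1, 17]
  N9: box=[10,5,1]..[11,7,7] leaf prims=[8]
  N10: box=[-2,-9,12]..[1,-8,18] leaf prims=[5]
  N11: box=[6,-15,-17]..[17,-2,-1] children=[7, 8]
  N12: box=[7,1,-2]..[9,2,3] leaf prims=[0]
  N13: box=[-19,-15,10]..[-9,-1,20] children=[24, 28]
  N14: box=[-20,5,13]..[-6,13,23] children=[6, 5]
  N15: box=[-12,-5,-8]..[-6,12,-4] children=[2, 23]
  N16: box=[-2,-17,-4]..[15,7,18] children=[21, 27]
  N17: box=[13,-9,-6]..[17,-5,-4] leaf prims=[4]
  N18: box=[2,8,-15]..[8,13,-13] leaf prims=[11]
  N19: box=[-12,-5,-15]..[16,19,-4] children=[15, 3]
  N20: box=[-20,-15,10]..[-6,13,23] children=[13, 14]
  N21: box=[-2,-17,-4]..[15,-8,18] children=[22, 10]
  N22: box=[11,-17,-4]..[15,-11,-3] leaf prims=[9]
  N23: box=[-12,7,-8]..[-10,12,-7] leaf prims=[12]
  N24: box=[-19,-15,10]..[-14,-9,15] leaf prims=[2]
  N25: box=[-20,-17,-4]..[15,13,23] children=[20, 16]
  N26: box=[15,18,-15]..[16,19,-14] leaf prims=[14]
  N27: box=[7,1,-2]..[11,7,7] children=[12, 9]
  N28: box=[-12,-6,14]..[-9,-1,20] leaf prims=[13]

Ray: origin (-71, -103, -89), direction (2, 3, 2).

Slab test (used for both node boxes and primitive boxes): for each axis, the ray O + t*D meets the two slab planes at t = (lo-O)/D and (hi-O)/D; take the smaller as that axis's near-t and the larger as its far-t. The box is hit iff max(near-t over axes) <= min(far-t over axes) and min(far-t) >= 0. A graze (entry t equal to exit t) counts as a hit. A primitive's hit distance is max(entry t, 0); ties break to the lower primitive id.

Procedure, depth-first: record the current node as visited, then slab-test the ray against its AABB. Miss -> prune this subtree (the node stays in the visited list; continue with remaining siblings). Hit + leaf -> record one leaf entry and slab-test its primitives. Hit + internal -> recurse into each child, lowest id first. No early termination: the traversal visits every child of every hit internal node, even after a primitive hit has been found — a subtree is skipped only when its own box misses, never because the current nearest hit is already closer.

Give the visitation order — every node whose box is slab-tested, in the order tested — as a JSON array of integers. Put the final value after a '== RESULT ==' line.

Walk:
N0 x:[51/2,44] y:[86/3,122/3] z:[36,56] -> hit [36,122/3], descend [4, 25]
  N4 x:[59/2,44] y:[88/3,122/3] z:[36,44] -> hit [36,122/3], descend [11, 19]
    N11 x:[77/2,44] y:[88/3,101/3] z:[36,44] -> miss, prune
    N19 x:[59/2,87/2] y:[98/3,122/3] z:[37,85/2] -> hit [37,122/3], descend [3, 15]
      N3 x:[73/2,87/2] y:[37,122/3] z:[37,38] -> hit [37,38], descend [18, 26]
        N18 x:[73/2,79/2] y:[37,116/3] z:[37,38] -> hit [37,38] leaf, test {P11@t=37}
        N26 x:[43,87/2] y:[121/3,122/3] z:[37,75/2] -> miss, prune
      N15 x:[59/2,65/2] y:[98/3,115/3] z:[81/2,85/2] -> miss, prune
  N25 x:[51/2,43] y:[86/3,116/3] z:[85/2,56] -> miss, prune

Summary -> nodes [0, 4, 11, 19, 3, 18, 26, 15, 25]; box-tests=9; leaf-entries=1; first=P11

== RESULT ==
[0, 4, 11, 19, 3, 18, 26, 15, 25]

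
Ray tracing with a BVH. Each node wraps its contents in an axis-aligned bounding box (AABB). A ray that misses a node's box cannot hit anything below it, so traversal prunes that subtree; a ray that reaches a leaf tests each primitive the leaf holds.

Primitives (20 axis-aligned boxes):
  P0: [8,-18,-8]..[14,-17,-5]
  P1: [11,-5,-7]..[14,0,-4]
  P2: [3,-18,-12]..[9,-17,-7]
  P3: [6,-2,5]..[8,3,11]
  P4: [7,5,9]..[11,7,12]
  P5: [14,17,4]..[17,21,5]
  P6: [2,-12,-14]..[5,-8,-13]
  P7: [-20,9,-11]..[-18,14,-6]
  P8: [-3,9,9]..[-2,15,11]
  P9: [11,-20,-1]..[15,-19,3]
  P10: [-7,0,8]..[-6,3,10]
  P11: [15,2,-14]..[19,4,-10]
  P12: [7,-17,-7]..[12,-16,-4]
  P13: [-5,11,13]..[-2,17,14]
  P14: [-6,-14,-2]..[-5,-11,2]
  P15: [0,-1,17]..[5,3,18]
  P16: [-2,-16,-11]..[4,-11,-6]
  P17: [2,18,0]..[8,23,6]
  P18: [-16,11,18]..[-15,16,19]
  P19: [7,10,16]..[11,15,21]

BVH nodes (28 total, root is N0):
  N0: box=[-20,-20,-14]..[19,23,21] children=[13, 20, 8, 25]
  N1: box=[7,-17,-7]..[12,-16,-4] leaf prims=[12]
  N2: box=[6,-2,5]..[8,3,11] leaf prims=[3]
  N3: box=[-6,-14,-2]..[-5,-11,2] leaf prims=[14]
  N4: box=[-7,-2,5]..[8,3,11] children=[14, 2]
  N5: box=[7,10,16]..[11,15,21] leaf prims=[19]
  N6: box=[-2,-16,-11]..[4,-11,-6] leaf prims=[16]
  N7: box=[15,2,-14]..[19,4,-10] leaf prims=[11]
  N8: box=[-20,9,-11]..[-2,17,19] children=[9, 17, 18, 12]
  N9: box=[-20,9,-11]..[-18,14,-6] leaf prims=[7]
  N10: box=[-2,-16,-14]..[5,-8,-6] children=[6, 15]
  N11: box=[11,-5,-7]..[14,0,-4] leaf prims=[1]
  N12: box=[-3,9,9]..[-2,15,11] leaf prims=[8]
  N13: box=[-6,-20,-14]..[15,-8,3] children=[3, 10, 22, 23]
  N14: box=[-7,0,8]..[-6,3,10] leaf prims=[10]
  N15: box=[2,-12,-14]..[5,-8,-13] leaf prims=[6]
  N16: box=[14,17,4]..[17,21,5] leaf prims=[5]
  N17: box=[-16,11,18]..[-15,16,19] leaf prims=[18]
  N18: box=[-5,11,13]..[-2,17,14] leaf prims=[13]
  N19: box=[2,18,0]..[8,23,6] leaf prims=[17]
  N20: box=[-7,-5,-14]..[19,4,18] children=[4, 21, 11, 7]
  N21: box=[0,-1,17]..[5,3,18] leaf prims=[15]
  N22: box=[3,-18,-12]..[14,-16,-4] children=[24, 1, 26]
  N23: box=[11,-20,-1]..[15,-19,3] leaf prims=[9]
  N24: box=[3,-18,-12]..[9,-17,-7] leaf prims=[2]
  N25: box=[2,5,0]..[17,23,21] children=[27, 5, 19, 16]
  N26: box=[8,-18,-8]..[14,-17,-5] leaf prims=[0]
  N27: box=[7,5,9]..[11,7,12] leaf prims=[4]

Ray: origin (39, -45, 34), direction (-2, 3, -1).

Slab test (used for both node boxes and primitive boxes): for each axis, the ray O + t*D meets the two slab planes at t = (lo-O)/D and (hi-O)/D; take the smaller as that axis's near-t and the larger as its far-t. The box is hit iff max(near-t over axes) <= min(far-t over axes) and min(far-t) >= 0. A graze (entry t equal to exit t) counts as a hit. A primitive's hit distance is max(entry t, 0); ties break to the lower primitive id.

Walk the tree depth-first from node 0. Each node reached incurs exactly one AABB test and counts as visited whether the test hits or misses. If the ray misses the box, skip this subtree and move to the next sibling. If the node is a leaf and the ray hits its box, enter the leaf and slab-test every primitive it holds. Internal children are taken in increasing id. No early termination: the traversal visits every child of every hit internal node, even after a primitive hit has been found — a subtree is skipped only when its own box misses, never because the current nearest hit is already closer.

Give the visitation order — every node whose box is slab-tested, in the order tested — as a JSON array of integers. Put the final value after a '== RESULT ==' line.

Walk:
N0 x:[10,59/2] y:[25/3,68/3] z:[13,48] -> hit [13,68/3], descend [8, 13, 20, 25]
  N8 x:[41/2,59/2] y:[18,62/3] z:[15,45] -> hit [41/2,62/3], descend [9, 12, 17, 18]
    N9 x:[57/2,59/2] y:[18,59/3] z:[40,45] -> miss, prune
    N12 x:[41/2,21] y:[18,20] z:[23,25] -> miss, prune
    N17 x:[27,55/2] y:[56/3,61/3] z:[15,16] -> miss, prune
    N18 x:[41/2,22] y:[56/3,62/3] z:[20,21] -> hit [41/2,62/3] leaf, test {P13@t=41/2}
  N13 x:[12,45/2] y:[25/3,37/3] z:[31,48] -> miss, prune
  N20 x:[10,23] y:[40/3,49/3] z:[16,48] -> hit [16,49/3], descend [4, 7, 11, 21]
    N4 x:[31/2,23] y:[43/3,16] z:[23,29] -> miss, prune
    N7 x:[10,12] y:[47/3,49/3] z:[44,48] -> miss, prune
    N11 x:[25/2,14] y:[40/3,15] z:[38,41] -> miss, prune
    N21 x:[17,39/2] y:[44/3,16] z:[16,17] -> miss, prune
  N25 x:[11,37/2] y:[50/3,68/3] z:[13,34] -> hit [50/3,37/2], descend [5, 16, 19, 27]
    N5 x:[14,16] y:[55/3,20] z:[13,18] -> miss, prune
    N16 x:[11,25/2] y:[62/3,22] z:[29,30] -> miss, prune
    N19 x:[31/2,37/2] y:[21,68/3] z:[28,34] -> miss, prune
    N27 x:[14,16] y:[50/3,52/3] z:[22,25] -> miss, prune

order=[0, 8, 9, 12, 17, 18, 13, 20, 4, 7, 11, 21, 25, 5, 16, 19, 27]  |boxes|=17  |leaves|=1  hit=P13

== RESULT ==
[0, 8, 9, 12, 17, 18, 13, 20, 4, 7, 11, 21, 25, 5, 16, 19, 27]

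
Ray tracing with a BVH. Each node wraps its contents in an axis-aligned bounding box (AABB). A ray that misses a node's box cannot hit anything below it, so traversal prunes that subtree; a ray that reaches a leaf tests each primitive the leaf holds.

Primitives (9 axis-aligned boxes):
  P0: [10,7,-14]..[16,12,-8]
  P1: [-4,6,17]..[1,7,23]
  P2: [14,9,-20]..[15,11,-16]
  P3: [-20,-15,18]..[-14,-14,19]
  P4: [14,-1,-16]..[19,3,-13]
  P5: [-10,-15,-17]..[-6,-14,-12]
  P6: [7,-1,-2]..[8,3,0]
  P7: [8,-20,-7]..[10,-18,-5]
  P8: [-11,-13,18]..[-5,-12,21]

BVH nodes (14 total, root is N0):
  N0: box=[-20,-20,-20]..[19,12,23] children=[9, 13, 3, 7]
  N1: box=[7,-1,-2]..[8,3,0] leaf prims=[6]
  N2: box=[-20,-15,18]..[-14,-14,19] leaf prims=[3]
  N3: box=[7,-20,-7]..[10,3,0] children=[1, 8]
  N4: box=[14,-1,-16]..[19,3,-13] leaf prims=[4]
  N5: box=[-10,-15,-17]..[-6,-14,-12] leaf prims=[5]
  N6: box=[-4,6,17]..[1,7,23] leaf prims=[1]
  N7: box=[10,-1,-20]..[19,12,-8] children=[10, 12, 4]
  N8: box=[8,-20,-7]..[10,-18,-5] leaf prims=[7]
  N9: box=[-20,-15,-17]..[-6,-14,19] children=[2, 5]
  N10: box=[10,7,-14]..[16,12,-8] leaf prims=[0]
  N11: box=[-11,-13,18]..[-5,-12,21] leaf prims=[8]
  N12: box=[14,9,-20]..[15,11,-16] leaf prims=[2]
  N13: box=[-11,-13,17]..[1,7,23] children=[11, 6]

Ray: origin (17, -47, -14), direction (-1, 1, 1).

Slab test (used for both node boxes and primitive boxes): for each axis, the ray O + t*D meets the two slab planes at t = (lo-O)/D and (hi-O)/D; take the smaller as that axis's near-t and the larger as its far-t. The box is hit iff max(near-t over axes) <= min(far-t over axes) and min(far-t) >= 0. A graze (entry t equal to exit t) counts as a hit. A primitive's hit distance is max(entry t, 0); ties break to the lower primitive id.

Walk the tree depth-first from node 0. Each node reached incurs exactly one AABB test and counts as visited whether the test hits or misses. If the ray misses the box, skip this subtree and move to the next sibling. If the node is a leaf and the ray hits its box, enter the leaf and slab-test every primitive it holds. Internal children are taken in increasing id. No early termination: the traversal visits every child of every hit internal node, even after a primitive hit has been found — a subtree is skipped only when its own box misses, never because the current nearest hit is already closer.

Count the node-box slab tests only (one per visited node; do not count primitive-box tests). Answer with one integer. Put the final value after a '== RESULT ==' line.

Trace the traversal:
N0 x:[-2,37] y:[27,59] z:[-6,37] -> hit [27,37], descend [3, 7, 9, 13]
  N3 x:[7,10] y:[27,50] z:[7,14] -> miss, prune
  N7 x:[-2,7] y:[46,59] z:[-6,6] -> miss, prune
  N9 x:[23,37] y:[32,33] z:[-3,33] -> hit [32,33], descend [2, 5]
    N2 x:[31,37] y:[32,33] z:[32,33] -> hit [32,33] leaf, test {P3@t=32}
    N5 x:[23,27] y:[32,33] z:[-3,2] -> miss, prune
  N13 x:[16,28] y:[34,54] z:[31,37] -> miss, prune

Visited [0, 3, 7, 9, 2, 5, 13]. Tests: 7 box, 1 leaf. Nearest: P3.

== RESULT ==
7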